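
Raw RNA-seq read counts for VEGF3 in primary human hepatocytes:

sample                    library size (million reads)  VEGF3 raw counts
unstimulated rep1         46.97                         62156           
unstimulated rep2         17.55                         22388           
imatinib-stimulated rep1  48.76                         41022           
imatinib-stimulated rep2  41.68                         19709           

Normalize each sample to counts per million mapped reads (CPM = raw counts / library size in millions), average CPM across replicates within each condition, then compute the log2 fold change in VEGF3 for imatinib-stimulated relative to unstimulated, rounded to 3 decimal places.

CPM(unstimulated rep1) = 62156 / 46.97 = 1323.3128
CPM(unstimulated rep2) = 22388 / 17.55 = 1275.6695
CPM(imatinib-stimulated rep1) = 41022 / 48.76 = 841.3043
CPM(imatinib-stimulated rep2) = 19709 / 41.68 = 472.8647
mean CPM(unstimulated) = 1299.4911; mean CPM(imatinib-stimulated) = 657.0845
Fold change = 657.0845 / 1299.4911 = 0.50565
log2(0.50565) = -0.9838

-0.984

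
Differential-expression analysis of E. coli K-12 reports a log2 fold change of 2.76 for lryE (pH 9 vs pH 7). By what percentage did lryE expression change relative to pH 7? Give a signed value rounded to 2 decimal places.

577.40%

Fold change = 2^(2.76) = 6.7740
Percent change = (FC − 1) × 100% = (6.7740 − 1) × 100 = 577.40%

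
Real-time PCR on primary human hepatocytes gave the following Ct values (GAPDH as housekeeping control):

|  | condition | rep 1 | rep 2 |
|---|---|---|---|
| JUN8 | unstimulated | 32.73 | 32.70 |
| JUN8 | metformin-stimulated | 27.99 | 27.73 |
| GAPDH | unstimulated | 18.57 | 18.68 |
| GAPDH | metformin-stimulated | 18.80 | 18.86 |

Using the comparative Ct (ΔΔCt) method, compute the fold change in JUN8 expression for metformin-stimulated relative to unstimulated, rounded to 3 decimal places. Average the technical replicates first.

Mean Ct: JUN8 unstimulated 32.715; JUN8 metformin-stimulated 27.860; GAPDH unstimulated 18.625; GAPDH metformin-stimulated 18.830
ΔCt(unstimulated) = 32.715 − 18.625 = 14.090
ΔCt(metformin-stimulated) = 27.860 − 18.830 = 9.030
ΔΔCt = 9.030 − 14.090 = -5.060
Fold change = 2^(−(-5.060)) = 2^5.060 = 33.3589

33.359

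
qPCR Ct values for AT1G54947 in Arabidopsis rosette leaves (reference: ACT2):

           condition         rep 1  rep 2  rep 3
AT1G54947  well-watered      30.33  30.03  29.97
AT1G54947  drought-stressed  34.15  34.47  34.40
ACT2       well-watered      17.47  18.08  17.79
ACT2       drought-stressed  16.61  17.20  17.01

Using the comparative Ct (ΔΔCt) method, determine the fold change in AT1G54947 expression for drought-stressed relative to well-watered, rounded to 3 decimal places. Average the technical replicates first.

0.030

Mean Ct: AT1G54947 well-watered 30.110; AT1G54947 drought-stressed 34.340; ACT2 well-watered 17.780; ACT2 drought-stressed 16.940
ΔCt(well-watered) = 30.110 − 17.780 = 12.330
ΔCt(drought-stressed) = 34.340 − 16.940 = 17.400
ΔΔCt = 17.400 − 12.330 = 5.070
Fold change = 2^(−5.070) = 0.0298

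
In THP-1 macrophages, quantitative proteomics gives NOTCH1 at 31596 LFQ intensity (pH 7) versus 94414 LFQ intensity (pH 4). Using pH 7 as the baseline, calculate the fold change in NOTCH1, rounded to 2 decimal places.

2.99

Fold change = 94414 / 31596 = 2.988
NOTCH1 is upregulated.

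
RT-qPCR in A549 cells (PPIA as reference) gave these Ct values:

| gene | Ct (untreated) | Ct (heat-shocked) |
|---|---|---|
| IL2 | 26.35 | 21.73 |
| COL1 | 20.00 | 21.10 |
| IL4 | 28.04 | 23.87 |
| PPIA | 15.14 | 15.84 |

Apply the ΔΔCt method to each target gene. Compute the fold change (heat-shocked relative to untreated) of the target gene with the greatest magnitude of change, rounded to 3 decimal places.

39.947

IL2: ΔΔCt = (21.73−15.84) − (26.35−15.14) = 5.89 − 11.21 = -5.32; fold change = 2^5.32 = 39.947
COL1: ΔΔCt = (21.10−15.84) − (20.00−15.14) = 5.26 − 4.86 = 0.40; fold change = 2^-0.40 = 0.758
IL4: ΔΔCt = (23.87−15.84) − (28.04−15.14) = 8.03 − 12.90 = -4.87; fold change = 2^4.87 = 29.243
IL2 has the largest |ΔΔCt| = 5.32.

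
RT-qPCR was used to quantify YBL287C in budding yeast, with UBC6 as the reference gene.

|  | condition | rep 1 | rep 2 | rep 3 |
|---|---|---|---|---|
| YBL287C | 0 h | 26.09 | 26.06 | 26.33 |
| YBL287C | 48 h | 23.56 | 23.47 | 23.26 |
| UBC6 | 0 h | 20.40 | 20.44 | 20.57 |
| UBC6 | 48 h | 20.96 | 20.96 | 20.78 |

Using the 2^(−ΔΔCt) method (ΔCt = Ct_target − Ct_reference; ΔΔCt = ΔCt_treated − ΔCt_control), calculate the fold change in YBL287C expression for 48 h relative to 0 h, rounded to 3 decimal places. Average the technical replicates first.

8.938

Mean Ct: YBL287C 0 h 26.160; YBL287C 48 h 23.430; UBC6 0 h 20.470; UBC6 48 h 20.900
ΔCt(0 h) = 26.160 − 20.470 = 5.690
ΔCt(48 h) = 23.430 − 20.900 = 2.530
ΔΔCt = 2.530 − 5.690 = -3.160
Fold change = 2^(−(-3.160)) = 2^3.160 = 8.9383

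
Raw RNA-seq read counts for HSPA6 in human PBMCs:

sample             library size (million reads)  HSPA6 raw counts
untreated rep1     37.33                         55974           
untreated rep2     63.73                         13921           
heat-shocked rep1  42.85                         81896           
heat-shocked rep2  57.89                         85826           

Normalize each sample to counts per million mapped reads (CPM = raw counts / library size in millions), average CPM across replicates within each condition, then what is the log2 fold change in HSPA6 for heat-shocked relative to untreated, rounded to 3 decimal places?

CPM(untreated rep1) = 55974 / 37.33 = 1499.4374
CPM(untreated rep2) = 13921 / 63.73 = 218.4372
CPM(heat-shocked rep1) = 81896 / 42.85 = 1911.2252
CPM(heat-shocked rep2) = 85826 / 57.89 = 1482.5704
mean CPM(untreated) = 858.9373; mean CPM(heat-shocked) = 1696.8978
Fold change = 1696.8978 / 858.9373 = 1.97558
log2(1.97558) = 0.9823

0.982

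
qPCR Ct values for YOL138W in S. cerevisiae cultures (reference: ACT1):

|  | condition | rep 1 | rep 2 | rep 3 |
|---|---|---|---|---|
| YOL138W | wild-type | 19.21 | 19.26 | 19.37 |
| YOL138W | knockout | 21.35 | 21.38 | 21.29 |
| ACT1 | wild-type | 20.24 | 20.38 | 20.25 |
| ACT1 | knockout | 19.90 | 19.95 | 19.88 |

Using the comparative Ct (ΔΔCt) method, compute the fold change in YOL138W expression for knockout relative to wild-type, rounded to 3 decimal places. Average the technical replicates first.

Mean Ct: YOL138W wild-type 19.280; YOL138W knockout 21.340; ACT1 wild-type 20.290; ACT1 knockout 19.910
ΔCt(wild-type) = 19.280 − 20.290 = -1.010
ΔCt(knockout) = 21.340 − 19.910 = 1.430
ΔΔCt = 1.430 − (-1.010) = 2.440
Fold change = 2^(−2.440) = 0.1843

0.184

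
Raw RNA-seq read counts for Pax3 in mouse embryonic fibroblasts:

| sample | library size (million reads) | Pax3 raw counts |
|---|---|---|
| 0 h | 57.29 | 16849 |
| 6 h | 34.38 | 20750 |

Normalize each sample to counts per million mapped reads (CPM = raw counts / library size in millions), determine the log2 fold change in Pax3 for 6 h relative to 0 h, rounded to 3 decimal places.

1.037

CPM(0 h) = 16849 / 57.29 = 294.1002
CPM(6 h) = 20750 / 34.38 = 603.5486
Fold change = 603.5486 / 294.1002 = 2.05219
log2(2.05219) = 1.0372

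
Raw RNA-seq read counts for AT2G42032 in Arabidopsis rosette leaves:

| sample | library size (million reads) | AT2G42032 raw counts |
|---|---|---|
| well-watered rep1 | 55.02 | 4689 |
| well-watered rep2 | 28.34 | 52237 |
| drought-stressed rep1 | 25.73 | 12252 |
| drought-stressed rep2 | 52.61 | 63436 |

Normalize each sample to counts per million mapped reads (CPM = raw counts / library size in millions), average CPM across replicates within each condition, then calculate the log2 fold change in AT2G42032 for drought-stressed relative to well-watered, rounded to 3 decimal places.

-0.197

CPM(well-watered rep1) = 4689 / 55.02 = 85.2236
CPM(well-watered rep2) = 52237 / 28.34 = 1843.2251
CPM(drought-stressed rep1) = 12252 / 25.73 = 476.1757
CPM(drought-stressed rep2) = 63436 / 52.61 = 1205.7784
mean CPM(well-watered) = 964.2243; mean CPM(drought-stressed) = 840.9770
Fold change = 840.9770 / 964.2243 = 0.87218
log2(0.87218) = -0.1973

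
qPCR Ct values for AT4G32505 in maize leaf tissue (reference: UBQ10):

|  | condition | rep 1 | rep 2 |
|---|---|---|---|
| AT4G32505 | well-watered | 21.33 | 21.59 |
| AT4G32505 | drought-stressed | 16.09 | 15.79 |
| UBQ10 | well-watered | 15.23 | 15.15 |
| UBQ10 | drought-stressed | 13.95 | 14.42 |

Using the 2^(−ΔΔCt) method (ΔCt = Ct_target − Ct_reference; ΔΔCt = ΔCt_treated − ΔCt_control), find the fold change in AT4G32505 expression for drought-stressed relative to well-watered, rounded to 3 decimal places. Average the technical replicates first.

22.864

Mean Ct: AT4G32505 well-watered 21.460; AT4G32505 drought-stressed 15.940; UBQ10 well-watered 15.190; UBQ10 drought-stressed 14.185
ΔCt(well-watered) = 21.460 − 15.190 = 6.270
ΔCt(drought-stressed) = 15.940 − 14.185 = 1.755
ΔΔCt = 1.755 − 6.270 = -4.515
Fold change = 2^(−(-4.515)) = 2^4.515 = 22.8639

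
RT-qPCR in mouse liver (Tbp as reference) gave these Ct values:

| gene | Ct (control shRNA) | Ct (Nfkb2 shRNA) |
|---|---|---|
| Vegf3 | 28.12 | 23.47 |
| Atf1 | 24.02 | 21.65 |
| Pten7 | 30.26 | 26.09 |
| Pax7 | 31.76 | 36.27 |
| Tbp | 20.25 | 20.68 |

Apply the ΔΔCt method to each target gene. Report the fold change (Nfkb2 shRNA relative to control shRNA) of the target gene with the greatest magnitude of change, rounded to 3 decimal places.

Vegf3: ΔΔCt = (23.47−20.68) − (28.12−20.25) = 2.79 − 7.87 = -5.08; fold change = 2^5.08 = 33.825
Atf1: ΔΔCt = (21.65−20.68) − (24.02−20.25) = 0.97 − 3.77 = -2.80; fold change = 2^2.80 = 6.964
Pten7: ΔΔCt = (26.09−20.68) − (30.26−20.25) = 5.41 − 10.01 = -4.60; fold change = 2^4.60 = 24.251
Pax7: ΔΔCt = (36.27−20.68) − (31.76−20.25) = 15.59 − 11.51 = 4.08; fold change = 2^-4.08 = 0.059
Vegf3 has the largest |ΔΔCt| = 5.08.

33.825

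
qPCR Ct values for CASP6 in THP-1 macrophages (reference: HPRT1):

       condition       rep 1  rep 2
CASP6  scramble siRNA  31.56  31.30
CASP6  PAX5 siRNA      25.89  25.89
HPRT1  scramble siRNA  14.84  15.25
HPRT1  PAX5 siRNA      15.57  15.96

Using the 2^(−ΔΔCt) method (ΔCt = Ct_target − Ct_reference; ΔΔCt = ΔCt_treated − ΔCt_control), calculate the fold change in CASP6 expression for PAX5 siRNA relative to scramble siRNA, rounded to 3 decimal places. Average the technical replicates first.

Mean Ct: CASP6 scramble siRNA 31.430; CASP6 PAX5 siRNA 25.890; HPRT1 scramble siRNA 15.045; HPRT1 PAX5 siRNA 15.765
ΔCt(scramble siRNA) = 31.430 − 15.045 = 16.385
ΔCt(PAX5 siRNA) = 25.890 − 15.765 = 10.125
ΔΔCt = 10.125 − 16.385 = -6.260
Fold change = 2^(−(-6.260)) = 2^6.260 = 76.6386

76.639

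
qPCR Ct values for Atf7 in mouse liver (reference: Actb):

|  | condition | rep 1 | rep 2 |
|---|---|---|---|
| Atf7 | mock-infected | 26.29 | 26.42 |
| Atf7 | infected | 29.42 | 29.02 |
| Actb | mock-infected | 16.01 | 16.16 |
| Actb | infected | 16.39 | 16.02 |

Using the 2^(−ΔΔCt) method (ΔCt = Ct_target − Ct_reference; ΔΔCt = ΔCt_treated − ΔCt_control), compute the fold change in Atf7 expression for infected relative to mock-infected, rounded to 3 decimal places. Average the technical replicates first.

Mean Ct: Atf7 mock-infected 26.355; Atf7 infected 29.220; Actb mock-infected 16.085; Actb infected 16.205
ΔCt(mock-infected) = 26.355 − 16.085 = 10.270
ΔCt(infected) = 29.220 − 16.205 = 13.015
ΔΔCt = 13.015 − 10.270 = 2.745
Fold change = 2^(−2.745) = 0.1492

0.149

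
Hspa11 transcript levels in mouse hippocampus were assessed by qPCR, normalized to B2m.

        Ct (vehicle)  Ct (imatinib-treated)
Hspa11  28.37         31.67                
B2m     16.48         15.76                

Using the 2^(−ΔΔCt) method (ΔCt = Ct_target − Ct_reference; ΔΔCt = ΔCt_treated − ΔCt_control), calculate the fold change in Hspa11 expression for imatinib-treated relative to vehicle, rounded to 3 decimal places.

0.062

ΔCt(vehicle) = 28.370 − 16.480 = 11.890
ΔCt(imatinib-treated) = 31.670 − 15.760 = 15.910
ΔΔCt = 15.910 − 11.890 = 4.020
Fold change = 2^(−4.020) = 0.0616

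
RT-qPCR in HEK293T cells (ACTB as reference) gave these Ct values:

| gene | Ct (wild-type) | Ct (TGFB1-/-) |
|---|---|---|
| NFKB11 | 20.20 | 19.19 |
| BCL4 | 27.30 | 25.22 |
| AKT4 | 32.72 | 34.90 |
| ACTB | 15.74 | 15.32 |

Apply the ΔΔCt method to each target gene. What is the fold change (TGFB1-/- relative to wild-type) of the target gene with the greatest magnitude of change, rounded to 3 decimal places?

0.165

NFKB11: ΔΔCt = (19.19−15.32) − (20.20−15.74) = 3.87 − 4.46 = -0.59; fold change = 2^0.59 = 1.505
BCL4: ΔΔCt = (25.22−15.32) − (27.30−15.74) = 9.90 − 11.56 = -1.66; fold change = 2^1.66 = 3.160
AKT4: ΔΔCt = (34.90−15.32) − (32.72−15.74) = 19.58 − 16.98 = 2.60; fold change = 2^-2.60 = 0.165
AKT4 has the largest |ΔΔCt| = 2.60.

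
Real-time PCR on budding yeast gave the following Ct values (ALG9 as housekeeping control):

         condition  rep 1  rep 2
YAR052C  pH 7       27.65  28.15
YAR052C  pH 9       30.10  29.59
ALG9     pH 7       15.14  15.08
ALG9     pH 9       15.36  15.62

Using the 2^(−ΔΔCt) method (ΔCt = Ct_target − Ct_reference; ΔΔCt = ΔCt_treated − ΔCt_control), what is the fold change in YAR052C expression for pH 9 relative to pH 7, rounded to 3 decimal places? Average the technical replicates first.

Mean Ct: YAR052C pH 7 27.900; YAR052C pH 9 29.845; ALG9 pH 7 15.110; ALG9 pH 9 15.490
ΔCt(pH 7) = 27.900 − 15.110 = 12.790
ΔCt(pH 9) = 29.845 − 15.490 = 14.355
ΔΔCt = 14.355 − 12.790 = 1.565
Fold change = 2^(−1.565) = 0.3380

0.338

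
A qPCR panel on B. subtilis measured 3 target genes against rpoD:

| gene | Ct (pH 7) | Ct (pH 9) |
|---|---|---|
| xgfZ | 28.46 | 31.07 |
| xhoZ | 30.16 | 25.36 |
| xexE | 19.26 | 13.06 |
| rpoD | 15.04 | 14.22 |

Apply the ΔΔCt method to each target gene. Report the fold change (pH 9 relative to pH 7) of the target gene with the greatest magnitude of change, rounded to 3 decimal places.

41.643

xgfZ: ΔΔCt = (31.07−14.22) − (28.46−15.04) = 16.85 − 13.42 = 3.43; fold change = 2^-3.43 = 0.093
xhoZ: ΔΔCt = (25.36−14.22) − (30.16−15.04) = 11.14 − 15.12 = -3.98; fold change = 2^3.98 = 15.780
xexE: ΔΔCt = (13.06−14.22) − (19.26−15.04) = -1.16 − 4.22 = -5.38; fold change = 2^5.38 = 41.643
xexE has the largest |ΔΔCt| = 5.38.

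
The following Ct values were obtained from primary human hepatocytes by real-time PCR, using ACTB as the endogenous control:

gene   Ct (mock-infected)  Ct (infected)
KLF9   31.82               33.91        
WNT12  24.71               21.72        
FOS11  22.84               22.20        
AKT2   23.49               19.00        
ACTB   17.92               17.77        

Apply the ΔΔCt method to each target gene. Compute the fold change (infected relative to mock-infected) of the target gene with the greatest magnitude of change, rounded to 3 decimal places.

20.252

KLF9: ΔΔCt = (33.91−17.77) − (31.82−17.92) = 16.14 − 13.90 = 2.24; fold change = 2^-2.24 = 0.212
WNT12: ΔΔCt = (21.72−17.77) − (24.71−17.92) = 3.95 − 6.79 = -2.84; fold change = 2^2.84 = 7.160
FOS11: ΔΔCt = (22.20−17.77) − (22.84−17.92) = 4.43 − 4.92 = -0.49; fold change = 2^0.49 = 1.404
AKT2: ΔΔCt = (19.00−17.77) − (23.49−17.92) = 1.23 − 5.57 = -4.34; fold change = 2^4.34 = 20.252
AKT2 has the largest |ΔΔCt| = 4.34.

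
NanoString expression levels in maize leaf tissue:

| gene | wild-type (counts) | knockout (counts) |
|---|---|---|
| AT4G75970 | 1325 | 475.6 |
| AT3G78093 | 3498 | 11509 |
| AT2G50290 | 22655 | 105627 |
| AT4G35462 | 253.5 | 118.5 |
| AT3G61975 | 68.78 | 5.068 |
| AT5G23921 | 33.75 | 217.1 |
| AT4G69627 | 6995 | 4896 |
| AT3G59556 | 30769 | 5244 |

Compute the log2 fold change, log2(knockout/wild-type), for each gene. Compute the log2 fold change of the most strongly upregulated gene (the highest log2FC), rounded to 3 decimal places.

log2(475.6/1325) = -1.478  (AT4G75970)
log2(11509/3498) = 1.718  (AT3G78093)
log2(105627/22655) = 2.221  (AT2G50290)
log2(118.5/253.5) = -1.097  (AT4G35462)
log2(5.068/68.78) = -3.763  (AT3G61975)
log2(217.1/33.75) = 2.685  (AT5G23921)
log2(4896/6995) = -0.515  (AT4G69627)
log2(5244/30769) = -2.553  (AT3G59556)
AT5G23921 is most strongly upregulated.

2.685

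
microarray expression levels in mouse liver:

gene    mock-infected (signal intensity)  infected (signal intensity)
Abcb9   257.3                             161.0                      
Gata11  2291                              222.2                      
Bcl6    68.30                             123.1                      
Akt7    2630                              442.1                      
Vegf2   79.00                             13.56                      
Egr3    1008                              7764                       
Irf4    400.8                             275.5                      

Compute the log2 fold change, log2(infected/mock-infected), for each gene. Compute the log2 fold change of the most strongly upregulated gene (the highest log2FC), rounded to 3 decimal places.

2.945

log2(161.0/257.3) = -0.676  (Abcb9)
log2(222.2/2291) = -3.366  (Gata11)
log2(123.1/68.30) = 0.850  (Bcl6)
log2(442.1/2630) = -2.573  (Akt7)
log2(13.56/79.00) = -2.542  (Vegf2)
log2(7764/1008) = 2.945  (Egr3)
log2(275.5/400.8) = -0.541  (Irf4)
Egr3 is most strongly upregulated.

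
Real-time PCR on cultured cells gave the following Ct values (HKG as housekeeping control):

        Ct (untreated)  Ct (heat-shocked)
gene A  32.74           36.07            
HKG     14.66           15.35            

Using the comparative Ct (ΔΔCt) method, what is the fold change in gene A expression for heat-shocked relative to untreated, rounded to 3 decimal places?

0.160

ΔCt(untreated) = 32.740 − 14.660 = 18.080
ΔCt(heat-shocked) = 36.070 − 15.350 = 20.720
ΔΔCt = 20.720 − 18.080 = 2.640
Fold change = 2^(−2.640) = 0.1604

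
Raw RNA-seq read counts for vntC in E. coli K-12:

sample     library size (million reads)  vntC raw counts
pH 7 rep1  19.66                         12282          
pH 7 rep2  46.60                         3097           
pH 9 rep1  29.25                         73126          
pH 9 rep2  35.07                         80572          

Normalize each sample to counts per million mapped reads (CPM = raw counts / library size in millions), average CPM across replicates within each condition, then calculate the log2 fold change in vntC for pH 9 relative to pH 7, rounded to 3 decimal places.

CPM(pH 7 rep1) = 12282 / 19.66 = 624.7202
CPM(pH 7 rep2) = 3097 / 46.60 = 66.4592
CPM(pH 9 rep1) = 73126 / 29.25 = 2500.0342
CPM(pH 9 rep2) = 80572 / 35.07 = 2297.4622
mean CPM(pH 7) = 345.5897; mean CPM(pH 9) = 2398.7482
Fold change = 2398.7482 / 345.5897 = 6.94103
log2(6.94103) = 2.7951

2.795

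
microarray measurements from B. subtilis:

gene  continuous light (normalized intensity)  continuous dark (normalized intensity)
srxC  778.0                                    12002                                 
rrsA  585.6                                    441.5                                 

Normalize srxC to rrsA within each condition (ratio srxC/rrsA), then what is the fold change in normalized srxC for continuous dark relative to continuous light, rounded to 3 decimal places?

srxC/rrsA (continuous light) = 778.0 / 585.6 = 1.3286
srxC/rrsA (continuous dark) = 12002 / 441.5 = 27.185
Fold change = 27.185 / 1.3286 = 20.4618

20.462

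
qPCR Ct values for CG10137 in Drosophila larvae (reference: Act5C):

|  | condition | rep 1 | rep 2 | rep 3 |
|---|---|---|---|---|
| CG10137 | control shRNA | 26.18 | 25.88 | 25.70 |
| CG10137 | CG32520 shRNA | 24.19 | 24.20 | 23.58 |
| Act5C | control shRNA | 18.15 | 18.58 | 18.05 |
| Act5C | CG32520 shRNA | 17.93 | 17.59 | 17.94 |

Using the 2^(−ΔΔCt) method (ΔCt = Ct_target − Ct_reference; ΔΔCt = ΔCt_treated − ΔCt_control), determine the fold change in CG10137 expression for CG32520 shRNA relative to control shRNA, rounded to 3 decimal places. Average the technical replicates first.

2.809

Mean Ct: CG10137 control shRNA 25.920; CG10137 CG32520 shRNA 23.990; Act5C control shRNA 18.260; Act5C CG32520 shRNA 17.820
ΔCt(control shRNA) = 25.920 − 18.260 = 7.660
ΔCt(CG32520 shRNA) = 23.990 − 17.820 = 6.170
ΔΔCt = 6.170 − 7.660 = -1.490
Fold change = 2^(−(-1.490)) = 2^1.490 = 2.8089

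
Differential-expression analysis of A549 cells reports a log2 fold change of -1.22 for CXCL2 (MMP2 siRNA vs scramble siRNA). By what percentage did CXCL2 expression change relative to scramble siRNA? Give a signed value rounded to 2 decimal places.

-57.07%

Fold change = 2^(-1.22) = 0.4293
Percent change = (FC − 1) × 100% = (0.4293 − 1) × 100 = -57.07%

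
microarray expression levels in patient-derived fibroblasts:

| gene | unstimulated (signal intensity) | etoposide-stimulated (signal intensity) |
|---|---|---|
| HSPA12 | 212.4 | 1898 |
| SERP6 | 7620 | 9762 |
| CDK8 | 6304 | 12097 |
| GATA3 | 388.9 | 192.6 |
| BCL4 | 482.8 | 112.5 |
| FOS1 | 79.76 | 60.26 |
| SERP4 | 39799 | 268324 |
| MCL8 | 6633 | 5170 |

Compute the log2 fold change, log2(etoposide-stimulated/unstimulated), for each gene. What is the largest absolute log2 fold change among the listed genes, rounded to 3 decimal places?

log2(1898/212.4) = 3.160  (HSPA12)
log2(9762/7620) = 0.357  (SERP6)
log2(12097/6304) = 0.940  (CDK8)
log2(192.6/388.9) = -1.014  (GATA3)
log2(112.5/482.8) = -2.102  (BCL4)
log2(60.26/79.76) = -0.404  (FOS1)
log2(268324/39799) = 2.753  (SERP4)
log2(5170/6633) = -0.359  (MCL8)
The largest magnitude belongs to HSPA12.

3.160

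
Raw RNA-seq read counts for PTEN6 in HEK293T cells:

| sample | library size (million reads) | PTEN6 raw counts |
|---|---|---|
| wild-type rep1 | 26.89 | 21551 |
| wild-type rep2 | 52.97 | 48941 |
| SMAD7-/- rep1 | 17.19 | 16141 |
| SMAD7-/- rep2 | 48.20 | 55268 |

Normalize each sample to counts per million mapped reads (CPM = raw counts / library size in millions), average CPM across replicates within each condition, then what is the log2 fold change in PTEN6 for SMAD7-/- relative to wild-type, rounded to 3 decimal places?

0.274

CPM(wild-type rep1) = 21551 / 26.89 = 801.4504
CPM(wild-type rep2) = 48941 / 52.97 = 923.9381
CPM(SMAD7-/- rep1) = 16141 / 17.19 = 938.9761
CPM(SMAD7-/- rep2) = 55268 / 48.20 = 1146.6390
mean CPM(wild-type) = 862.6942; mean CPM(SMAD7-/-) = 1042.8076
Fold change = 1042.8076 / 862.6942 = 1.20878
log2(1.20878) = 0.2736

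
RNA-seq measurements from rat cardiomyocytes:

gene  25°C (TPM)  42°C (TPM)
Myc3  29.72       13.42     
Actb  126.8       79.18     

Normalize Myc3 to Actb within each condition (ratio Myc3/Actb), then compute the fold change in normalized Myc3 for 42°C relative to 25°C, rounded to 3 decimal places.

0.723

Myc3/Actb (25°C) = 29.72 / 126.8 = 0.23438
Myc3/Actb (42°C) = 13.42 / 79.18 = 0.16949
Fold change = 0.16949 / 0.23438 = 0.7231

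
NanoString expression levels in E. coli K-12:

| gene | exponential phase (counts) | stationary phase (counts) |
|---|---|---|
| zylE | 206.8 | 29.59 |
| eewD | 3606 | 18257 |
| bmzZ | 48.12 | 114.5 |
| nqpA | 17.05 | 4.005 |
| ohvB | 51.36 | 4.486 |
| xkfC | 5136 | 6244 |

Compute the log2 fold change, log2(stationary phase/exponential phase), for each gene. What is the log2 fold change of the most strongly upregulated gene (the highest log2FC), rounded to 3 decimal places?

log2(29.59/206.8) = -2.805  (zylE)
log2(18257/3606) = 2.340  (eewD)
log2(114.5/48.12) = 1.251  (bmzZ)
log2(4.005/17.05) = -2.090  (nqpA)
log2(4.486/51.36) = -3.517  (ohvB)
log2(6244/5136) = 0.282  (xkfC)
eewD is most strongly upregulated.

2.340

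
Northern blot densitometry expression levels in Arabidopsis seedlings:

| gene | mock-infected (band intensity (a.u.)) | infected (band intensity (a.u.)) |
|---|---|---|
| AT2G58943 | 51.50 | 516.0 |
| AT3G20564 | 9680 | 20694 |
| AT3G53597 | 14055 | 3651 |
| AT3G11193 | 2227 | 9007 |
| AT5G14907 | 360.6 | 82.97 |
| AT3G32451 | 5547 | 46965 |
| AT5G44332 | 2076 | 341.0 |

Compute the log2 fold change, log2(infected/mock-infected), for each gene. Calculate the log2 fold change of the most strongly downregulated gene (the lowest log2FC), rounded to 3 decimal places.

-2.606

log2(516.0/51.50) = 3.325  (AT2G58943)
log2(20694/9680) = 1.096  (AT3G20564)
log2(3651/14055) = -1.945  (AT3G53597)
log2(9007/2227) = 2.016  (AT3G11193)
log2(82.97/360.6) = -2.120  (AT5G14907)
log2(46965/5547) = 3.082  (AT3G32451)
log2(341.0/2076) = -2.606  (AT5G44332)
AT5G44332 is most strongly downregulated.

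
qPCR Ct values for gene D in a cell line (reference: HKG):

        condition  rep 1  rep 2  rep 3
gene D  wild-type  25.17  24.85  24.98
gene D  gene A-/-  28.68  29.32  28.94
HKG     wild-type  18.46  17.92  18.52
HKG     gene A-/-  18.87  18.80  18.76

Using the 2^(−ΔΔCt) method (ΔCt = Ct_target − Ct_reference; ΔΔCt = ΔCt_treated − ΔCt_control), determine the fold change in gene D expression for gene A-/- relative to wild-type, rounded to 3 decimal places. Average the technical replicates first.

Mean Ct: gene D wild-type 25.000; gene D gene A-/- 28.980; HKG wild-type 18.300; HKG gene A-/- 18.810
ΔCt(wild-type) = 25.000 − 18.300 = 6.700
ΔCt(gene A-/-) = 28.980 − 18.810 = 10.170
ΔΔCt = 10.170 − 6.700 = 3.470
Fold change = 2^(−3.470) = 0.0902

0.090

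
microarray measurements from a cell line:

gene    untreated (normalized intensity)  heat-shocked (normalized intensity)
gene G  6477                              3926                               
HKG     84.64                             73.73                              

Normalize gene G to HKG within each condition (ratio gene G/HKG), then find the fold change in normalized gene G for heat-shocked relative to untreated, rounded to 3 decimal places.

gene G/HKG (untreated) = 6477 / 84.64 = 76.524
gene G/HKG (heat-shocked) = 3926 / 73.73 = 53.248
Fold change = 53.248 / 76.524 = 0.6958

0.696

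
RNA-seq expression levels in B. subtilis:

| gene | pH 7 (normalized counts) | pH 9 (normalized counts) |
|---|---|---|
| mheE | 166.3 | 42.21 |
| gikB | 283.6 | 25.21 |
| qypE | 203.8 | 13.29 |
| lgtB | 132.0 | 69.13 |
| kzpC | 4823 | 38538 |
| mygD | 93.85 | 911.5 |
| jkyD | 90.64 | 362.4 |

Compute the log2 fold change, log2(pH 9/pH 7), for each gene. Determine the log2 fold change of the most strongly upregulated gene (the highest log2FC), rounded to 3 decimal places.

log2(42.21/166.3) = -1.978  (mheE)
log2(25.21/283.6) = -3.492  (gikB)
log2(13.29/203.8) = -3.939  (qypE)
log2(69.13/132.0) = -0.933  (lgtB)
log2(38538/4823) = 2.998  (kzpC)
log2(911.5/93.85) = 3.280  (mygD)
log2(362.4/90.64) = 1.999  (jkyD)
mygD is most strongly upregulated.

3.280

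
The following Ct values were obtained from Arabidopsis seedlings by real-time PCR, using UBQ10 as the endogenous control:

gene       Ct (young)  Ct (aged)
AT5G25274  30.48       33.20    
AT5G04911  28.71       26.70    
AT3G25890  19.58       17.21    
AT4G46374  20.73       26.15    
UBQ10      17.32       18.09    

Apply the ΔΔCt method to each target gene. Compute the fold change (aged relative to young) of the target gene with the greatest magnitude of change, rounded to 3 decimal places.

AT5G25274: ΔΔCt = (33.20−18.09) − (30.48−17.32) = 15.11 − 13.16 = 1.95; fold change = 2^-1.95 = 0.259
AT5G04911: ΔΔCt = (26.70−18.09) − (28.71−17.32) = 8.61 − 11.39 = -2.78; fold change = 2^2.78 = 6.869
AT3G25890: ΔΔCt = (17.21−18.09) − (19.58−17.32) = -0.88 − 2.26 = -3.14; fold change = 2^3.14 = 8.815
AT4G46374: ΔΔCt = (26.15−18.09) − (20.73−17.32) = 8.06 − 3.41 = 4.65; fold change = 2^-4.65 = 0.040
AT4G46374 has the largest |ΔΔCt| = 4.65.

0.040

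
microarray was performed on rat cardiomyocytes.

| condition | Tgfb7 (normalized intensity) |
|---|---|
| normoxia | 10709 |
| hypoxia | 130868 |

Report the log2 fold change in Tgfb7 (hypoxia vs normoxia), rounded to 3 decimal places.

Fold change = 130868 / 10709 = 12.2204
log2(12.2204) = 3.6112

3.611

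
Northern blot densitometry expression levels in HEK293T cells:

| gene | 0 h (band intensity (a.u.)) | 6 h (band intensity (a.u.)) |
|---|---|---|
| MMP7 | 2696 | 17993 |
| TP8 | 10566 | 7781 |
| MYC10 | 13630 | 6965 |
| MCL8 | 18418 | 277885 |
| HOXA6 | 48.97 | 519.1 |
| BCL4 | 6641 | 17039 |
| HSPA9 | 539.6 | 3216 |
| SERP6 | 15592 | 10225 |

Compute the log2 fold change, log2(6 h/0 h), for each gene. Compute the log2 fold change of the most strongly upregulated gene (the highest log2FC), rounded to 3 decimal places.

log2(17993/2696) = 2.739  (MMP7)
log2(7781/10566) = -0.441  (TP8)
log2(6965/13630) = -0.969  (MYC10)
log2(277885/18418) = 3.915  (MCL8)
log2(519.1/48.97) = 3.406  (HOXA6)
log2(17039/6641) = 1.359  (BCL4)
log2(3216/539.6) = 2.575  (HSPA9)
log2(10225/15592) = -0.609  (SERP6)
MCL8 is most strongly upregulated.

3.915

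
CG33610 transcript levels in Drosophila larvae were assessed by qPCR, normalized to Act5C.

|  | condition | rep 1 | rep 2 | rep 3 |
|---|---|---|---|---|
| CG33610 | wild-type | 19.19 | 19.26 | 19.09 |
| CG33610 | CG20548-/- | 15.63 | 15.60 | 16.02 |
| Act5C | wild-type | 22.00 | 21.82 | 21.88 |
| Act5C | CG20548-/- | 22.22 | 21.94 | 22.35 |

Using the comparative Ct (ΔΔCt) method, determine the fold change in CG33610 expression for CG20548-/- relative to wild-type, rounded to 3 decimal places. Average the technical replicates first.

Mean Ct: CG33610 wild-type 19.180; CG33610 CG20548-/- 15.750; Act5C wild-type 21.900; Act5C CG20548-/- 22.170
ΔCt(wild-type) = 19.180 − 21.900 = -2.720
ΔCt(CG20548-/-) = 15.750 − 22.170 = -6.420
ΔΔCt = -6.420 − (-2.720) = -3.700
Fold change = 2^(−(-3.700)) = 2^3.700 = 12.9960

12.996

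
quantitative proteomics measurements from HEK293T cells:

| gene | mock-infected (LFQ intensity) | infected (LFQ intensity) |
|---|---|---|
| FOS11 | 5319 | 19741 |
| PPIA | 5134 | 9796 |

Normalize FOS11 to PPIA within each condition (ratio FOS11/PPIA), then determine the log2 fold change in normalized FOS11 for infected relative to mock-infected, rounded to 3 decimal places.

0.960

FOS11/PPIA (mock-infected) = 5319 / 5134 = 1.036
FOS11/PPIA (infected) = 19741 / 9796 = 2.0152
Fold change = 2.0152 / 1.036 = 1.9451
log2(1.9451) = 0.9599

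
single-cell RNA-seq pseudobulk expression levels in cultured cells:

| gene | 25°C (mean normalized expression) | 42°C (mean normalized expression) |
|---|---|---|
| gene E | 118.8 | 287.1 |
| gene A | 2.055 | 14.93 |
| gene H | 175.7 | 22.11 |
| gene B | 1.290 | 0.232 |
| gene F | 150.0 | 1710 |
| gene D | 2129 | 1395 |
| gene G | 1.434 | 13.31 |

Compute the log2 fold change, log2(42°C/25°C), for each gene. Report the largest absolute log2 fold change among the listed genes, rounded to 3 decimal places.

3.511

log2(287.1/118.8) = 1.273  (gene E)
log2(14.93/2.055) = 2.861  (gene A)
log2(22.11/175.7) = -2.990  (gene H)
log2(0.232/1.290) = -2.475  (gene B)
log2(1710/150.0) = 3.511  (gene F)
log2(1395/2129) = -0.610  (gene D)
log2(13.31/1.434) = 3.214  (gene G)
The largest magnitude belongs to gene F.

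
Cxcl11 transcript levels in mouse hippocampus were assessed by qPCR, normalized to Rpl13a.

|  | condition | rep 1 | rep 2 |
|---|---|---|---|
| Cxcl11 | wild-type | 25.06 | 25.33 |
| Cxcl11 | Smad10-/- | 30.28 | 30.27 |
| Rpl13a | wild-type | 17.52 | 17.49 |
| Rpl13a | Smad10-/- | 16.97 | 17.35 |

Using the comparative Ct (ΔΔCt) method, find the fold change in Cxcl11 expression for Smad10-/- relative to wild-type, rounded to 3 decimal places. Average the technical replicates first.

0.023

Mean Ct: Cxcl11 wild-type 25.195; Cxcl11 Smad10-/- 30.275; Rpl13a wild-type 17.505; Rpl13a Smad10-/- 17.160
ΔCt(wild-type) = 25.195 − 17.505 = 7.690
ΔCt(Smad10-/-) = 30.275 − 17.160 = 13.115
ΔΔCt = 13.115 − 7.690 = 5.425
Fold change = 2^(−5.425) = 0.0233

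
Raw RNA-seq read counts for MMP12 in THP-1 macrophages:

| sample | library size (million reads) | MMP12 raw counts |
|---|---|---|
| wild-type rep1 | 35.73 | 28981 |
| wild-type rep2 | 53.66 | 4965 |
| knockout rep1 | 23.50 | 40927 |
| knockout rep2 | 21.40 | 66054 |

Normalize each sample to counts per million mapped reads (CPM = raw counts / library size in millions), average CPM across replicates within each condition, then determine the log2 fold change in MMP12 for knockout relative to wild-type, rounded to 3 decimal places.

2.418

CPM(wild-type rep1) = 28981 / 35.73 = 811.1111
CPM(wild-type rep2) = 4965 / 53.66 = 92.5270
CPM(knockout rep1) = 40927 / 23.50 = 1741.5745
CPM(knockout rep2) = 66054 / 21.40 = 3086.6355
mean CPM(wild-type) = 451.8191; mean CPM(knockout) = 2414.1050
Fold change = 2414.1050 / 451.8191 = 5.34308
log2(5.34308) = 2.4177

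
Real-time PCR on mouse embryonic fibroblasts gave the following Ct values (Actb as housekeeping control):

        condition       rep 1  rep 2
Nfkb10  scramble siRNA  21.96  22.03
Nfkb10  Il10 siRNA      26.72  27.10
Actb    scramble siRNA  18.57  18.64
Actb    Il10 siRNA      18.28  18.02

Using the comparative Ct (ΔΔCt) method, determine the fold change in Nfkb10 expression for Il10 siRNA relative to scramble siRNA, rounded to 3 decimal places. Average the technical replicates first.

0.024

Mean Ct: Nfkb10 scramble siRNA 21.995; Nfkb10 Il10 siRNA 26.910; Actb scramble siRNA 18.605; Actb Il10 siRNA 18.150
ΔCt(scramble siRNA) = 21.995 − 18.605 = 3.390
ΔCt(Il10 siRNA) = 26.910 − 18.150 = 8.760
ΔΔCt = 8.760 − 3.390 = 5.370
Fold change = 2^(−5.370) = 0.0242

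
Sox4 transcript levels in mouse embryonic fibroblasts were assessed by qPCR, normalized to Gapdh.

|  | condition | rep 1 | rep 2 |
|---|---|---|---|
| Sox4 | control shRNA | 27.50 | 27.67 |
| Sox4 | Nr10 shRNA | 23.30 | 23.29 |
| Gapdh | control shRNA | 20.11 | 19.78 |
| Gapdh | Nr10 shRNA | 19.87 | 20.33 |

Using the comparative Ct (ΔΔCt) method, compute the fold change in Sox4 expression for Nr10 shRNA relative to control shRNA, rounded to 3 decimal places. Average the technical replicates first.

21.781

Mean Ct: Sox4 control shRNA 27.585; Sox4 Nr10 shRNA 23.295; Gapdh control shRNA 19.945; Gapdh Nr10 shRNA 20.100
ΔCt(control shRNA) = 27.585 − 19.945 = 7.640
ΔCt(Nr10 shRNA) = 23.295 − 20.100 = 3.195
ΔΔCt = 3.195 − 7.640 = -4.445
Fold change = 2^(−(-4.445)) = 2^4.445 = 21.7810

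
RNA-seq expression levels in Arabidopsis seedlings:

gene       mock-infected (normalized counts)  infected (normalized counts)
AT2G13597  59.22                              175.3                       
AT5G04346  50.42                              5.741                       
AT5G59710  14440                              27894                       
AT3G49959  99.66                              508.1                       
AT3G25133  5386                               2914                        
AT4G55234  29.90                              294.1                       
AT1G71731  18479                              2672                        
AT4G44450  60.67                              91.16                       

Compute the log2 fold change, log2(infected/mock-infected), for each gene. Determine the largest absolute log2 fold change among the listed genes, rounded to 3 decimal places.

3.298

log2(175.3/59.22) = 1.566  (AT2G13597)
log2(5.741/50.42) = -3.135  (AT5G04346)
log2(27894/14440) = 0.950  (AT5G59710)
log2(508.1/99.66) = 2.350  (AT3G49959)
log2(2914/5386) = -0.886  (AT3G25133)
log2(294.1/29.90) = 3.298  (AT4G55234)
log2(2672/18479) = -2.790  (AT1G71731)
log2(91.16/60.67) = 0.587  (AT4G44450)
The largest magnitude belongs to AT4G55234.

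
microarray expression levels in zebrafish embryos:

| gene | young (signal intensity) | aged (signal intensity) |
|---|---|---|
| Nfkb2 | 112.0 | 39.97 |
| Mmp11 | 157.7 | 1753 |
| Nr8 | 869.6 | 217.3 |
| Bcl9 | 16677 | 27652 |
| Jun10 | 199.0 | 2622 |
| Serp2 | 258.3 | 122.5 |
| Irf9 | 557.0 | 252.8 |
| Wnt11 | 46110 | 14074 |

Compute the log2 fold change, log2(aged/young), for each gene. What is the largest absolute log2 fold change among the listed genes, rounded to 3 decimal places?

3.720

log2(39.97/112.0) = -1.487  (Nfkb2)
log2(1753/157.7) = 3.475  (Mmp11)
log2(217.3/869.6) = -2.001  (Nr8)
log2(27652/16677) = 0.730  (Bcl9)
log2(2622/199.0) = 3.720  (Jun10)
log2(122.5/258.3) = -1.076  (Serp2)
log2(252.8/557.0) = -1.140  (Irf9)
log2(14074/46110) = -1.712  (Wnt11)
The largest magnitude belongs to Jun10.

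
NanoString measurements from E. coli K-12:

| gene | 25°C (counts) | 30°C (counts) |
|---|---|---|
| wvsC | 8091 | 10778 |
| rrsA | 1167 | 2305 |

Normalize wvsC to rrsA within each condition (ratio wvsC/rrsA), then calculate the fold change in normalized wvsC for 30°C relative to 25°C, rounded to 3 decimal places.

wvsC/rrsA (25°C) = 8091 / 1167 = 6.9332
wvsC/rrsA (30°C) = 10778 / 2305 = 4.6759
Fold change = 4.6759 / 6.9332 = 0.6744

0.674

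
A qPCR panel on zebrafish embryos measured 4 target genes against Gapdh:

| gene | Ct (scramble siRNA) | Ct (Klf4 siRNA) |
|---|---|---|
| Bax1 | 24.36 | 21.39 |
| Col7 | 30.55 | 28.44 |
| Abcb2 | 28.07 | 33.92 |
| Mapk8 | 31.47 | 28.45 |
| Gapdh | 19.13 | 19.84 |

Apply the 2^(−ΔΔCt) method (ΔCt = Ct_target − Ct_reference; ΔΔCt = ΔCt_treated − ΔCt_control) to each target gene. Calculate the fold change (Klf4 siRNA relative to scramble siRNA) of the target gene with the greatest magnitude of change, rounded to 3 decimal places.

Bax1: ΔΔCt = (21.39−19.84) − (24.36−19.13) = 1.55 − 5.23 = -3.68; fold change = 2^3.68 = 12.817
Col7: ΔΔCt = (28.44−19.84) − (30.55−19.13) = 8.60 − 11.42 = -2.82; fold change = 2^2.82 = 7.062
Abcb2: ΔΔCt = (33.92−19.84) − (28.07−19.13) = 14.08 − 8.94 = 5.14; fold change = 2^-5.14 = 0.028
Mapk8: ΔΔCt = (28.45−19.84) − (31.47−19.13) = 8.61 − 12.34 = -3.73; fold change = 2^3.73 = 13.269
Abcb2 has the largest |ΔΔCt| = 5.14.

0.028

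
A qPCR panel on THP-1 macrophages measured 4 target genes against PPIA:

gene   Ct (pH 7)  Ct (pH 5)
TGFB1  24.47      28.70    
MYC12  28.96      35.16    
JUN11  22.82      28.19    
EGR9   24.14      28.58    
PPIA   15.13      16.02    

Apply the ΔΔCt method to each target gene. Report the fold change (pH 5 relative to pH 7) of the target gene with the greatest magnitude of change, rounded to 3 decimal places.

TGFB1: ΔΔCt = (28.70−16.02) − (24.47−15.13) = 12.68 − 9.34 = 3.34; fold change = 2^-3.34 = 0.099
MYC12: ΔΔCt = (35.16−16.02) − (28.96−15.13) = 19.14 − 13.83 = 5.31; fold change = 2^-5.31 = 0.025
JUN11: ΔΔCt = (28.19−16.02) − (22.82−15.13) = 12.17 − 7.69 = 4.48; fold change = 2^-4.48 = 0.045
EGR9: ΔΔCt = (28.58−16.02) − (24.14−15.13) = 12.56 − 9.01 = 3.55; fold change = 2^-3.55 = 0.085
MYC12 has the largest |ΔΔCt| = 5.31.

0.025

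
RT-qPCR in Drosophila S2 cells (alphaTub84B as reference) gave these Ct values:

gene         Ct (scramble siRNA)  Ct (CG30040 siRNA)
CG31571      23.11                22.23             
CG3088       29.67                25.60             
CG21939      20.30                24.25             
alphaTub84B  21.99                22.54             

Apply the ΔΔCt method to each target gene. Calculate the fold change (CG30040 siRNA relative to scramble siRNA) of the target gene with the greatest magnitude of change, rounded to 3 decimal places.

24.590

CG31571: ΔΔCt = (22.23−22.54) − (23.11−21.99) = -0.31 − 1.12 = -1.43; fold change = 2^1.43 = 2.694
CG3088: ΔΔCt = (25.60−22.54) − (29.67−21.99) = 3.06 − 7.68 = -4.62; fold change = 2^4.62 = 24.590
CG21939: ΔΔCt = (24.25−22.54) − (20.30−21.99) = 1.71 − (-1.69) = 3.40; fold change = 2^-3.40 = 0.095
CG3088 has the largest |ΔΔCt| = 4.62.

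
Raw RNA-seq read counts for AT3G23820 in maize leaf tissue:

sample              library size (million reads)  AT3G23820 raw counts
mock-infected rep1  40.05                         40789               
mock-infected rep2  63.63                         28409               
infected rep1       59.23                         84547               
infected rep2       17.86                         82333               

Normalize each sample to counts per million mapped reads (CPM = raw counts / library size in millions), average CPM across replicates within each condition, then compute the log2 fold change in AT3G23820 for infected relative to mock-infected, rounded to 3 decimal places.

2.043

CPM(mock-infected rep1) = 40789 / 40.05 = 1018.4519
CPM(mock-infected rep2) = 28409 / 63.63 = 446.4718
CPM(infected rep1) = 84547 / 59.23 = 1427.4354
CPM(infected rep2) = 82333 / 17.86 = 4609.9104
mean CPM(mock-infected) = 732.4619; mean CPM(infected) = 3018.6729
Fold change = 3018.6729 / 732.4619 = 4.12127
log2(4.12127) = 2.0431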